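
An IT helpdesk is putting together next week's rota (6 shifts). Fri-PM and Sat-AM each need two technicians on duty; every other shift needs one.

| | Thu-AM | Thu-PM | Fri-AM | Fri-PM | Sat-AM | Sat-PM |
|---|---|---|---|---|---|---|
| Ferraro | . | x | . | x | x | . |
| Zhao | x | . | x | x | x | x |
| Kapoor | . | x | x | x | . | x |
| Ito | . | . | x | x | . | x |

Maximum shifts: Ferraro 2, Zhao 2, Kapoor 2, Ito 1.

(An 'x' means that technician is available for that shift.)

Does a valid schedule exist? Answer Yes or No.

No

Total capacity is 2+2+2+1 = 7 but 8 worker-slots are needed — infeasible.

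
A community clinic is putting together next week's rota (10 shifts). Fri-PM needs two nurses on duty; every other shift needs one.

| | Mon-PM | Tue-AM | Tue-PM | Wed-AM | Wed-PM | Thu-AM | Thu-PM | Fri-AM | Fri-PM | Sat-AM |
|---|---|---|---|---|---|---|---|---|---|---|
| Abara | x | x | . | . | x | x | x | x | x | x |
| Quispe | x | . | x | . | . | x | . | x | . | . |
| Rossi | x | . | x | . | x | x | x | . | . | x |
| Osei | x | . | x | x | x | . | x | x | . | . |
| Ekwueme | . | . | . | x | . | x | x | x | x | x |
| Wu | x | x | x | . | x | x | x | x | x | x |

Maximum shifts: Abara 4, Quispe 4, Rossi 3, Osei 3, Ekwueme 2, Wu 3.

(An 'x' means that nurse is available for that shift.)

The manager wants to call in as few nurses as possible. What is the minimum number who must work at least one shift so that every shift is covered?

11 slots to fill and no one can take more than 4, so at least ⌈11/4⌉ = 3 nurses are needed.
No set of 3 nurses can cover every shift (each such set leaves at least one shift with no one available or exceeds a cap).
Abara, Quispe, Rossi, and Ekwueme alone can cover everything: Mon-PM→Abara, Tue-AM→Abara, Tue-PM→Quispe, Wed-AM→Ekwueme, Wed-PM→Abara, Thu-AM→Quispe, Thu-PM→Rossi, Fri-AM→Quispe, Fri-PM→Abara+Ekwueme, Sat-AM→Rossi.

4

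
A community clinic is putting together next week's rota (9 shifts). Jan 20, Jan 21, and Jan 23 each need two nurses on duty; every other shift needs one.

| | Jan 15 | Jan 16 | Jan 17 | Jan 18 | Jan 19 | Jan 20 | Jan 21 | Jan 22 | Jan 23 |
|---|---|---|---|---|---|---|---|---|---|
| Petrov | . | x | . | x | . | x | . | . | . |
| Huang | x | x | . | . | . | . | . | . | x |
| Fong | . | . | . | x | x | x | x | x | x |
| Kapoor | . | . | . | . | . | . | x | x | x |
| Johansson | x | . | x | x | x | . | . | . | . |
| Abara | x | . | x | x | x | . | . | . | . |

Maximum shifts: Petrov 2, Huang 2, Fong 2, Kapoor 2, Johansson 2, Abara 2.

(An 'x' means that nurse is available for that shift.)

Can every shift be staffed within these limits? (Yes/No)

Total capacity is 12 and 12 slots are needed, so capacity alone doesn't rule it out.
Shifts {Jan 20, Jan 21, Jan 22, Jan 23} need 7 worker-slots in total, but the nurses available for any of those shifts (Petrov, Huang, Fong, and Kapoor) can supply at most 6 among them. So no valid schedule exists.

No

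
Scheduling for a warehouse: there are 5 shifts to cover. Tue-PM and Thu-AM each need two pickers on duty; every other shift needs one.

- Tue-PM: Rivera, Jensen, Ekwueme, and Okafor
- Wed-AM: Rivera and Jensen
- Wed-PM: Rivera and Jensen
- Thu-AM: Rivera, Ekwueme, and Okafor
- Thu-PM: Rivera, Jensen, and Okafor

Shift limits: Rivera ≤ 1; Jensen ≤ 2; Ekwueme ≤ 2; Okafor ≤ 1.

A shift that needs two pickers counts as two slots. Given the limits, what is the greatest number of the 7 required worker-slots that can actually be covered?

6

Total capacity across all pickers is 1+2+2+1 = 6, and 7 slots are needed, so at most 6 can be filled.
An assignment achieving 6: Tue-PM→Ekwueme, Wed-AM→Rivera, Wed-PM→Jensen, Thu-AM→Ekwueme+Okafor, Thu-PM→Jensen.
Loads: Rivera 1/1, Jensen 2/2, Ekwueme 2/2, Okafor 1/1.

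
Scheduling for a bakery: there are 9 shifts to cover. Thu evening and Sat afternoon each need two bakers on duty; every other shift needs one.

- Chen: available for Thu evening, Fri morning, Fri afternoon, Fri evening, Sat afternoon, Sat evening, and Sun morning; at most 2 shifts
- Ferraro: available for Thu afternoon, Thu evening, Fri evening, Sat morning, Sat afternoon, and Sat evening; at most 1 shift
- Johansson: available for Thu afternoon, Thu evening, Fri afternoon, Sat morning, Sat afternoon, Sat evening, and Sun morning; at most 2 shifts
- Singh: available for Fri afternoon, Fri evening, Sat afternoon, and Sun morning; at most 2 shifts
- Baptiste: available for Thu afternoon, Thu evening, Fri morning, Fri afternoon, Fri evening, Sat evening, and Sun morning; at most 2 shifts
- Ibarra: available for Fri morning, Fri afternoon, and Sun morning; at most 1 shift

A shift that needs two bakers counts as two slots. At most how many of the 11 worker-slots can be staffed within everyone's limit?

Total capacity across all bakers is 2+1+2+2+2+1 = 10, and 11 slots are needed, so at most 10 can be filled.
An assignment achieving 10: Thu afternoon→Johansson, Thu evening→Chen+Johansson, Fri morning→Chen, Fri afternoon→Baptiste, Fri evening→Singh, Sat morning→Ferraro, Sat afternoon→Singh, Sat evening→Baptiste, Sun morning→Ibarra.
Loads: Chen 2/2, Ferraro 1/1, Johansson 2/2, Singh 2/2, Baptiste 2/2, Ibarra 1/1.

10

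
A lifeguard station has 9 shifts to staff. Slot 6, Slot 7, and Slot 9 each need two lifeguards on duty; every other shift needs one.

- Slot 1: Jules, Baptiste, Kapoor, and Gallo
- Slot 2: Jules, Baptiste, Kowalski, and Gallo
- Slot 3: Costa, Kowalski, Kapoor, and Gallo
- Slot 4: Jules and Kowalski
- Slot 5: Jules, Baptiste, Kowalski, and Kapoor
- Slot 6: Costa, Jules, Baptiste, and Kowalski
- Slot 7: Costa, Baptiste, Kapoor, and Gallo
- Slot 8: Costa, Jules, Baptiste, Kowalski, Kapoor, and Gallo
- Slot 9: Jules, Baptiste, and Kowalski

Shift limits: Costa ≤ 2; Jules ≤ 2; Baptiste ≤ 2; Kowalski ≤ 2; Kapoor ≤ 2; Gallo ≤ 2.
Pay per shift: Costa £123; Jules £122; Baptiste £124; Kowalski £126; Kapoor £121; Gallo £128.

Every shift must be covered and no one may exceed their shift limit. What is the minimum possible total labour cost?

Picking the cheapest available lifeguard for each shift independently would cost £1463, but that ignores the shift limits.
An optimal schedule: Slot 1→Baptiste, Slot 2→Kowalski, Slot 3→Costa, Slot 4→Jules, Slot 5→Kapoor, Slot 6→Costa+Kowalski, Slot 7→Kapoor+Gallo, Slot 8→Gallo, Slot 9→Jules+Baptiste.
Total: 124 + 126 + 123 + 122 + 121 + 123 + 126 + 121 + 128 + 128 + 122 + 124 = £1488.

£1488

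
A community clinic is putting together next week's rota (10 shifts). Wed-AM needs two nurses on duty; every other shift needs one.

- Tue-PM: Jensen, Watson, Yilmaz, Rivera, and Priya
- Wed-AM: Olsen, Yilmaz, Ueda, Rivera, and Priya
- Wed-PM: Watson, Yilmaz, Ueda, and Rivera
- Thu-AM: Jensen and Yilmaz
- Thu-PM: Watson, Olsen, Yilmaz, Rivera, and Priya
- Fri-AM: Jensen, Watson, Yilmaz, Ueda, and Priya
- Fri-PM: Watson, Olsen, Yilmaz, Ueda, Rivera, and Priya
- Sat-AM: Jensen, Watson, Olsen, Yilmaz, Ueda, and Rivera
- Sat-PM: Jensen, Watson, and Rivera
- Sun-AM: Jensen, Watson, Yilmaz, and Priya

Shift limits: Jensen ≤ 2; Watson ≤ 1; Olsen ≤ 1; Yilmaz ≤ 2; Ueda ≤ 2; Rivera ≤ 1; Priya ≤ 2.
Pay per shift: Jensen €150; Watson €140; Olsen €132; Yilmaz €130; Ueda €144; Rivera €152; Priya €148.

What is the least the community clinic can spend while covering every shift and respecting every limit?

€1568

Picking the cheapest available nurse for each shift independently would cost €1442, but that ignores the shift limits.
An optimal schedule: Tue-PM→Yilmaz, Wed-AM→Rivera+Priya, Wed-PM→Watson, Thu-AM→Jensen, Thu-PM→Olsen, Fri-AM→Ueda, Fri-PM→Priya, Sat-AM→Ueda, Sat-PM→Jensen, Sun-AM→Yilmaz.
Total: 130 + 152 + 148 + 140 + 150 + 132 + 144 + 148 + 144 + 150 + 130 = €1568.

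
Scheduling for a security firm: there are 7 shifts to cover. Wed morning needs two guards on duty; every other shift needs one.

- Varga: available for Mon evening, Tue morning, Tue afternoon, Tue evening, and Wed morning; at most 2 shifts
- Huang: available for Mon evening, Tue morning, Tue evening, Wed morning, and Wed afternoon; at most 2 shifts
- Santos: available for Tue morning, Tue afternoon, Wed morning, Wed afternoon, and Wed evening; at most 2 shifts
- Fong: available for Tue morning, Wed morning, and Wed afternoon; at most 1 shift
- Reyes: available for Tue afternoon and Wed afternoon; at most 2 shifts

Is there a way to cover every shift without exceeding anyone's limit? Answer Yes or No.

Yes

Wed evening can only be covered by Santos, so that assignment is forced.
One valid schedule: Mon evening→Varga, Tue morning→Huang, Tue afternoon→Santos, Tue evening→Varga, Wed morning→Huang+Fong, Wed afternoon→Reyes, Wed evening→Santos.
Loads: Varga 2/2, Huang 2/2, Santos 2/2, Fong 1/1, Reyes 1/2 — all within limits.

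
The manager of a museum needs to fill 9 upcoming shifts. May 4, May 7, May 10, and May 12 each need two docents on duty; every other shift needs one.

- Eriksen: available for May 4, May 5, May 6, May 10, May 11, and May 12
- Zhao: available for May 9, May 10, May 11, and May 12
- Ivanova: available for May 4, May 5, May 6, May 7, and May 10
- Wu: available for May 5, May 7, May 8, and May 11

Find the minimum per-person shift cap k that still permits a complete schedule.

With 4 docents and 13 worker-slots to fill, someone must work at least ⌈13/4⌉ = 4 shifts, so k ≥ 4.
k = 4 works: May 4→Eriksen+Ivanova, May 5→Eriksen, May 6→Eriksen, May 7→Ivanova+Wu, May 8→Wu, May 9→Zhao, May 10→Zhao+Ivanova, May 11→Zhao, May 12→Eriksen+Zhao.
Loads: Eriksen 4, Zhao 4, Ivanova 3, Wu 2 — all ≤ 4.

4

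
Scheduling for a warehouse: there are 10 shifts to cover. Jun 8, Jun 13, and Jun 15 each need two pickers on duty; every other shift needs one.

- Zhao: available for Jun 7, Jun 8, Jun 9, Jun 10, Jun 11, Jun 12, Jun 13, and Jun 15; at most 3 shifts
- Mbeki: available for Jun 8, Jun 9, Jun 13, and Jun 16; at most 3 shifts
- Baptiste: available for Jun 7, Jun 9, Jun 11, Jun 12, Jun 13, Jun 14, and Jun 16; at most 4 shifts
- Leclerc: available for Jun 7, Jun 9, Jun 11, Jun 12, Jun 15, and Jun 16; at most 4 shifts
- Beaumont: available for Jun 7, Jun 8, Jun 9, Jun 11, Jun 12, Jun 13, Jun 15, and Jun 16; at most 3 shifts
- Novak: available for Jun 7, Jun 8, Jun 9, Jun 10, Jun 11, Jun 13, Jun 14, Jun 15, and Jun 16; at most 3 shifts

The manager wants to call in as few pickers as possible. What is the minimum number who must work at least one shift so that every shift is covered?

4

13 slots to fill and no one can take more than 4, so at least ⌈13/4⌉ = 4 pickers are needed.
Zhao, Mbeki, Baptiste, and Leclerc alone can cover everything: Jun 7→Baptiste, Jun 8→Zhao+Mbeki, Jun 9→Leclerc, Jun 10→Zhao, Jun 11→Baptiste, Jun 12→Leclerc, Jun 13→Mbeki+Baptiste, Jun 14→Baptiste, Jun 15→Zhao+Leclerc, Jun 16→Mbeki.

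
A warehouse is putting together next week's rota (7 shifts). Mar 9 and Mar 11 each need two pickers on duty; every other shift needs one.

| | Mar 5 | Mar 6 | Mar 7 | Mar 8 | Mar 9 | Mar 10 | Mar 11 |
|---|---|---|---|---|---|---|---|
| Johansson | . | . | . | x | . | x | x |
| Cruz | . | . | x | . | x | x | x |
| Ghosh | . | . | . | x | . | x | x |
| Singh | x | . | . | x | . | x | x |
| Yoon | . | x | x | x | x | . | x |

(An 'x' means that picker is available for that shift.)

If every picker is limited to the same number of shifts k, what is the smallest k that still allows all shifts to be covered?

With 5 pickers and 9 worker-slots to fill, someone must work at least ⌈9/5⌉ = 2 shifts, so k ≥ 2.
k = 2 works: Mar 5→Singh, Mar 6→Yoon, Mar 7→Cruz, Mar 8→Johansson, Mar 9→Cruz+Yoon, Mar 10→Johansson, Mar 11→Ghosh+Singh.
Loads: Johansson 2, Cruz 2, Ghosh 1, Singh 2, Yoon 2 — all ≤ 2.

2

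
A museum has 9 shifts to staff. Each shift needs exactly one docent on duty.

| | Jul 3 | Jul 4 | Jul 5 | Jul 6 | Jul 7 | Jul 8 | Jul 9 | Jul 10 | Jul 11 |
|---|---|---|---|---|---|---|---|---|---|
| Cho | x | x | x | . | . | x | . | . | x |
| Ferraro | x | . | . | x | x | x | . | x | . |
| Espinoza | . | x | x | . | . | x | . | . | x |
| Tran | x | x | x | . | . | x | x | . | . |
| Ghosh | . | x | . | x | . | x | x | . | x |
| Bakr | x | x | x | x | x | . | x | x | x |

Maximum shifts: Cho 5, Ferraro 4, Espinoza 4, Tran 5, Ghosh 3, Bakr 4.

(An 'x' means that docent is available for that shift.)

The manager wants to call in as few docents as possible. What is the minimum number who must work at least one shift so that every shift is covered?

2

9 slots to fill and no one can take more than 5, so at least ⌈9/5⌉ = 2 docents are needed.
Cho and Bakr alone can cover everything: Jul 3→Cho, Jul 4→Cho, Jul 5→Cho, Jul 6→Bakr, Jul 7→Bakr, Jul 8→Cho, Jul 9→Bakr, Jul 10→Bakr, Jul 11→Cho.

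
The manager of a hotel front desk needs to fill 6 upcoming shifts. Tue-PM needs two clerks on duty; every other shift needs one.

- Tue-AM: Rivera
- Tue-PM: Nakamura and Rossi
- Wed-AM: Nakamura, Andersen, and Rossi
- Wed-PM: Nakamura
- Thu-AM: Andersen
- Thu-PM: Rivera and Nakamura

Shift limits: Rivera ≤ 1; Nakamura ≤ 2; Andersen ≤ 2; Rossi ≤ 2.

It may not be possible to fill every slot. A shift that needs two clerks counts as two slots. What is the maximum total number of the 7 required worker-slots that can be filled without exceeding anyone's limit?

6

Total capacity across all clerks is 1+2+2+2 = 7, and 7 slots are needed, so at most 7 can be filled.
Shifts {Tue-AM, Tue-PM, Wed-PM, Thu-PM} need 5 slots but only Rivera, Nakamura, and Rossi are available for them, supplying at most 4 — so at least 1 slot must go unfilled.
An assignment achieving 6: Tue-AM→Rivera, Tue-PM→Nakamura+Rossi, Wed-AM→Andersen, Wed-PM→Nakamura, Thu-AM→Andersen.
Loads: Rivera 1/1, Nakamura 2/2, Andersen 2/2, Rossi 1/2.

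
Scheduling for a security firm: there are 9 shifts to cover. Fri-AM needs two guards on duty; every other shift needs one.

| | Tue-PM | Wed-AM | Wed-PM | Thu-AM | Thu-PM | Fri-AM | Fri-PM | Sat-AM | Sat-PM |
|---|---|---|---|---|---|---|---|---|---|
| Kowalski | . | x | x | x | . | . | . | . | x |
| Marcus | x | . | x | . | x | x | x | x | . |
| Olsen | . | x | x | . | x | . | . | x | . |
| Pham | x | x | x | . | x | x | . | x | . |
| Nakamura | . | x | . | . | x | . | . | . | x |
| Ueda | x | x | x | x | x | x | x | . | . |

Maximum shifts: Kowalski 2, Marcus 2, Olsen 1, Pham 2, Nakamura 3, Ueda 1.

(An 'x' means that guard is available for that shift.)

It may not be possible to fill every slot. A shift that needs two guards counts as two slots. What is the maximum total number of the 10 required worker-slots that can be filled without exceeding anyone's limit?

Total capacity across all guards is 2+2+1+2+3+1 = 11, and 10 slots are needed, so at most 10 can be filled.
An assignment achieving 10: Tue-PM→Marcus, Wed-AM→Nakamura, Wed-PM→Pham, Thu-AM→Kowalski, Thu-PM→Nakamura, Fri-AM→Pham+Ueda, Fri-PM→Marcus, Sat-AM→Olsen, Sat-PM→Kowalski.
Loads: Kowalski 2/2, Marcus 2/2, Olsen 1/1, Pham 2/2, Nakamura 2/3, Ueda 1/1.

10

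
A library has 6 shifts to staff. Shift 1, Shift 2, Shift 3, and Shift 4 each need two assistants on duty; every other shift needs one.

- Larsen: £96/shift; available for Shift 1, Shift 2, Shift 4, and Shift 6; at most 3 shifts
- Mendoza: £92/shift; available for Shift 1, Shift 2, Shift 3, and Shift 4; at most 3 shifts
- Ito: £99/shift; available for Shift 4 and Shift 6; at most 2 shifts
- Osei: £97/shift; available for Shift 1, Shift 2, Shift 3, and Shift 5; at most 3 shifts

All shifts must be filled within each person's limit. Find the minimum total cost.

Shift 3 can only be covered by Mendoza and Osei, so that assignment is forced.
Shift 5 can only be covered by Osei, so that assignment is forced.
Picking the cheapest available assistant for each shift independently would cost £946, but that ignores the shift limits.
An optimal schedule: Shift 1→Larsen+Mendoza, Shift 2→Larsen+Osei, Shift 3→Mendoza+Osei, Shift 4→Mendoza+Ito, Shift 5→Osei, Shift 6→Larsen.
Total: 96 + 92 + 96 + 97 + 92 + 97 + 92 + 99 + 97 + 96 = £954.

£954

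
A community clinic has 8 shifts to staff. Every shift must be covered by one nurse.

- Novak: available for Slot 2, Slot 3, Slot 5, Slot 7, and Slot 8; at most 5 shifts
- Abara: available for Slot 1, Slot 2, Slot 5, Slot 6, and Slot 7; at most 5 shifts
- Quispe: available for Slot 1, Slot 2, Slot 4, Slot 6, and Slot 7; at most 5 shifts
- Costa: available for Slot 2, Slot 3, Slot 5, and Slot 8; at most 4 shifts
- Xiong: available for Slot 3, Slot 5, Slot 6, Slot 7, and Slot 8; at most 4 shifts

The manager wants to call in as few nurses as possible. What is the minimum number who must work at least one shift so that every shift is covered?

2

8 slots to fill and no one can take more than 5, so at least ⌈8/5⌉ = 2 nurses are needed.
Novak and Quispe alone can cover everything: Slot 1→Quispe, Slot 2→Novak, Slot 3→Novak, Slot 4→Quispe, Slot 5→Novak, Slot 6→Quispe, Slot 7→Novak, Slot 8→Novak.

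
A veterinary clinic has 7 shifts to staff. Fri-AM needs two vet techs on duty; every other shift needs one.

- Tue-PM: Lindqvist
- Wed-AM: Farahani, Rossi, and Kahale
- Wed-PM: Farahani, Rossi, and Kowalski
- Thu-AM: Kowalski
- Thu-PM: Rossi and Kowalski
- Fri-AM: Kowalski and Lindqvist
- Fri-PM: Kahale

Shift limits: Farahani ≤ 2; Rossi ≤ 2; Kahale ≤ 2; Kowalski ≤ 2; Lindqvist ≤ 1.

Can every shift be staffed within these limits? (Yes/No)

Total capacity is 9 and 8 slots are needed, so capacity alone doesn't rule it out.
Shifts {Tue-PM, Fri-AM} need 3 worker-slots in total, but the vet techs available for any of those shifts (Kowalski and Lindqvist) can supply at most 2 among them. So no valid schedule exists.

No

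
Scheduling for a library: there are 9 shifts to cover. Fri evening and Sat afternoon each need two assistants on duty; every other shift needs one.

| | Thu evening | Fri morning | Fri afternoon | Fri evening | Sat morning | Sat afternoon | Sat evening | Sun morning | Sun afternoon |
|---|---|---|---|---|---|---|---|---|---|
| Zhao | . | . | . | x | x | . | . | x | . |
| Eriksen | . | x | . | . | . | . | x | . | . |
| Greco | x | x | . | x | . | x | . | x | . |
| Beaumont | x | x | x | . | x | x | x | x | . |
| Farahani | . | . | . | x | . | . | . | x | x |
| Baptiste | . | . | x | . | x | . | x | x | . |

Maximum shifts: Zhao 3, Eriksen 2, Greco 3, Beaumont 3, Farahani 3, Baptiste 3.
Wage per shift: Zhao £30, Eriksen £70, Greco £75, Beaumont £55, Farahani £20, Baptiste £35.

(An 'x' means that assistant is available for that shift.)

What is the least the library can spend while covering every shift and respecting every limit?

£430

Sat afternoon can only be covered by Greco and Beaumont, so that assignment is forced.
Sun afternoon can only be covered by Farahani, so that assignment is forced.
Picking the cheapest available assistant for each shift independently would cost £430, and that bound is achievable.
An optimal schedule: Thu evening→Beaumont, Fri morning→Beaumont, Fri afternoon→Baptiste, Fri evening→Farahani+Zhao, Sat morning→Zhao, Sat afternoon→Beaumont+Greco, Sat evening→Baptiste, Sun morning→Farahani, Sun afternoon→Farahani.
Total: 55 + 55 + 35 + 20 + 30 + 30 + 55 + 75 + 35 + 20 + 20 = £430.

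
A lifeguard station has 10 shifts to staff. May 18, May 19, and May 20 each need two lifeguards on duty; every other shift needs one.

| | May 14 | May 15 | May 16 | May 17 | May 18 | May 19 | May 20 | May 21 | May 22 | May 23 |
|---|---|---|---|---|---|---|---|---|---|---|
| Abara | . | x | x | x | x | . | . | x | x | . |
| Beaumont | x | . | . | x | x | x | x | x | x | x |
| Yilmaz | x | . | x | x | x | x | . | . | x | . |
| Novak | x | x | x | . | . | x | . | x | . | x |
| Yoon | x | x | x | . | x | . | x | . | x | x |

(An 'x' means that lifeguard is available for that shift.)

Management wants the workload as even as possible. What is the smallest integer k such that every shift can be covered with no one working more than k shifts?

With 5 lifeguards and 13 worker-slots to fill, someone must work at least ⌈13/5⌉ = 3 shifts, so k ≥ 3.
k = 3 works: May 14→Yilmaz, May 15→Abara, May 16→Novak, May 17→Abara, May 18→Yilmaz+Yoon, May 19→Beaumont+Yilmaz, May 20→Beaumont+Yoon, May 21→Abara, May 22→Yoon, May 23→Beaumont.
Loads: Abara 3, Beaumont 3, Yilmaz 3, Novak 1, Yoon 3 — all ≤ 3.

3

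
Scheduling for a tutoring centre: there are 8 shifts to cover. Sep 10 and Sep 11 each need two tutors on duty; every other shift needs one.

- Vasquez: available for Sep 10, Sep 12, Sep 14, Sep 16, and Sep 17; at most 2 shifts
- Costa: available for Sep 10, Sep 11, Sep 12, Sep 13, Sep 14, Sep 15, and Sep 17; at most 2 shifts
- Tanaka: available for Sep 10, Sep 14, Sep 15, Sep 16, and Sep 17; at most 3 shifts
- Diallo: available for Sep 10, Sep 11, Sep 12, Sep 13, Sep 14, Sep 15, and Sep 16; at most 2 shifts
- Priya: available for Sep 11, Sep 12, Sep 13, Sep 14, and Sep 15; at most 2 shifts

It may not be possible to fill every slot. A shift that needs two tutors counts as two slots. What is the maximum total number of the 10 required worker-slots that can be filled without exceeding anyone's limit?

Total capacity across all tutors is 2+2+3+2+2 = 11, and 10 slots are needed, so at most 10 can be filled.
An assignment achieving 10: Sep 10→Tanaka+Diallo, Sep 11→Costa+Diallo, Sep 12→Priya, Sep 13→Costa, Sep 14→Tanaka, Sep 15→Tanaka, Sep 16→Vasquez, Sep 17→Vasquez.
Loads: Vasquez 2/2, Costa 2/2, Tanaka 3/3, Diallo 2/2, Priya 1/2.

10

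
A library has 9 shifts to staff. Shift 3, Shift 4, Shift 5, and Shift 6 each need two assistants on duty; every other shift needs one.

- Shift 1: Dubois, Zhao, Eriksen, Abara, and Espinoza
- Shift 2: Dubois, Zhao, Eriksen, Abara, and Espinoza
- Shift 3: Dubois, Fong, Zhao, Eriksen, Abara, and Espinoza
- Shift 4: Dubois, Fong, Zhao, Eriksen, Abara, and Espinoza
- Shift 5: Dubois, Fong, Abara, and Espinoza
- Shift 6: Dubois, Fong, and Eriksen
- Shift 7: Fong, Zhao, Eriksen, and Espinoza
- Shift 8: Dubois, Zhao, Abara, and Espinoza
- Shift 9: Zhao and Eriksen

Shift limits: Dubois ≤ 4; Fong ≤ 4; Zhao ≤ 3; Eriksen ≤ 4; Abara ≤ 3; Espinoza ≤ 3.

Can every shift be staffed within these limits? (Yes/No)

One valid schedule: Shift 1→Dubois, Shift 2→Dubois, Shift 3→Fong+Zhao, Shift 4→Zhao+Eriksen, Shift 5→Fong+Abara, Shift 6→Dubois+Fong, Shift 7→Fong, Shift 8→Dubois, Shift 9→Zhao.
Loads: Dubois 4/4, Fong 4/4, Zhao 3/3, Eriksen 1/4, Abara 1/3, Espinoza 0/3 — all within limits.

Yes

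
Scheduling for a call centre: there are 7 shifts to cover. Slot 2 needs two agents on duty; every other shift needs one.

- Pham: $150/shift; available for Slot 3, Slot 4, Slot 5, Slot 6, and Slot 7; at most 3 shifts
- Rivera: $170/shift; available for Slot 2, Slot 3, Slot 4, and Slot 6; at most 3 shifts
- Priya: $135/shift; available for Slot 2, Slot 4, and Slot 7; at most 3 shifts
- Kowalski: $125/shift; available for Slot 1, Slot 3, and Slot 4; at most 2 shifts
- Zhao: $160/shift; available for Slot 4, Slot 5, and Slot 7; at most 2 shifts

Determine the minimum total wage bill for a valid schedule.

Slot 1 can only be covered by Kowalski, so that assignment is forced.
Slot 2 can only be covered by Rivera and Priya, so that assignment is forced.
Picking the cheapest available agent for each shift independently would cost $1115, but that ignores the shift limits.
An optimal schedule: Slot 1→Kowalski, Slot 2→Priya+Rivera, Slot 3→Kowalski, Slot 4→Priya, Slot 5→Pham, Slot 6→Pham, Slot 7→Priya.
Total: 125 + 135 + 170 + 125 + 135 + 150 + 150 + 135 = $1125.

$1125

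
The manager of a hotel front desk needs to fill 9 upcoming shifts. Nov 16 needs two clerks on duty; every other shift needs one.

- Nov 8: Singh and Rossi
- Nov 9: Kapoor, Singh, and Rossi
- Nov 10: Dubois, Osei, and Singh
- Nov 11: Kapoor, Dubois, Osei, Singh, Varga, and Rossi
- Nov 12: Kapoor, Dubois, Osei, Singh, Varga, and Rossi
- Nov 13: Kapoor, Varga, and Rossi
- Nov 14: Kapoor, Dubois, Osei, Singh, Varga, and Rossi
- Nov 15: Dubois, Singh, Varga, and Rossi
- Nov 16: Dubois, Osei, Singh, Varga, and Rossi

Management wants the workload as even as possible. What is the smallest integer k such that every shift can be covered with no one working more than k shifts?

2

With 6 clerks and 10 worker-slots to fill, someone must work at least ⌈10/6⌉ = 2 shifts, so k ≥ 2.
k = 2 works: Nov 8→Singh, Nov 9→Kapoor, Nov 10→Dubois, Nov 11→Osei, Nov 12→Osei, Nov 13→Kapoor, Nov 14→Singh, Nov 15→Dubois, Nov 16→Varga+Rossi.
Loads: Kapoor 2, Dubois 2, Osei 2, Singh 2, Varga 1, Rossi 1 — all ≤ 2.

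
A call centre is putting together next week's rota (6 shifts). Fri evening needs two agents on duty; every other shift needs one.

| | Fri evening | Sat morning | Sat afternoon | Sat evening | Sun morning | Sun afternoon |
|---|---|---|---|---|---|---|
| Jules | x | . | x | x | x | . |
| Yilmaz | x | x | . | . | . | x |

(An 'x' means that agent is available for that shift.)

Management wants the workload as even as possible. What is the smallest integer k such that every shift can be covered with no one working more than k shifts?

4

With 2 agents and 7 worker-slots to fill, someone must work at least ⌈7/2⌉ = 4 shifts, so k ≥ 4.
k = 4 works: Fri evening→Jules+Yilmaz, Sat morning→Yilmaz, Sat afternoon→Jules, Sat evening→Jules, Sun morning→Jules, Sun afternoon→Yilmaz.
Loads: Jules 4, Yilmaz 3 — all ≤ 4.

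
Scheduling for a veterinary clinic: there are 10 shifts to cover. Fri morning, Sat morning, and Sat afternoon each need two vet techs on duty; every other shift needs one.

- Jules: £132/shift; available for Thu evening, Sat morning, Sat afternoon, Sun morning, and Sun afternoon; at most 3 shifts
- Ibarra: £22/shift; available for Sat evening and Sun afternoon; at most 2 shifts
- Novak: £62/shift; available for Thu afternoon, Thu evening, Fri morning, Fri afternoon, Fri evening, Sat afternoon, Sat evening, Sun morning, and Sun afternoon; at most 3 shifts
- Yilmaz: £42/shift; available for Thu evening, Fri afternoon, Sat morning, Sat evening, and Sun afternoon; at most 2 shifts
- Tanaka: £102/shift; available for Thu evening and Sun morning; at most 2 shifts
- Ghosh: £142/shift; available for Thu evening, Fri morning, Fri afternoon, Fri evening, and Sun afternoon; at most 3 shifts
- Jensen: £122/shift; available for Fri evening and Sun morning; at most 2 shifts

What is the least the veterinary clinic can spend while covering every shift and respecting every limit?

£1046

Thu afternoon can only be covered by Novak, so that assignment is forced.
Fri morning can only be covered by Novak and Ghosh, so that assignment is forced.
Sat morning can only be covered by Jules and Yilmaz, so that assignment is forced.
Picking the cheapest available vet tech for each shift independently would cost £886, but that ignores the shift limits.
An optimal schedule: Thu afternoon→Novak, Thu evening→Tanaka, Fri morning→Novak+Ghosh, Fri afternoon→Yilmaz, Fri evening→Jensen, Sat morning→Yilmaz+Jules, Sat afternoon→Novak+Jules, Sat evening→Ibarra, Sun morning→Tanaka, Sun afternoon→Ibarra.
Total: 62 + 102 + 62 + 142 + 42 + 122 + 42 + 132 + 62 + 132 + 22 + 102 + 22 = £1046.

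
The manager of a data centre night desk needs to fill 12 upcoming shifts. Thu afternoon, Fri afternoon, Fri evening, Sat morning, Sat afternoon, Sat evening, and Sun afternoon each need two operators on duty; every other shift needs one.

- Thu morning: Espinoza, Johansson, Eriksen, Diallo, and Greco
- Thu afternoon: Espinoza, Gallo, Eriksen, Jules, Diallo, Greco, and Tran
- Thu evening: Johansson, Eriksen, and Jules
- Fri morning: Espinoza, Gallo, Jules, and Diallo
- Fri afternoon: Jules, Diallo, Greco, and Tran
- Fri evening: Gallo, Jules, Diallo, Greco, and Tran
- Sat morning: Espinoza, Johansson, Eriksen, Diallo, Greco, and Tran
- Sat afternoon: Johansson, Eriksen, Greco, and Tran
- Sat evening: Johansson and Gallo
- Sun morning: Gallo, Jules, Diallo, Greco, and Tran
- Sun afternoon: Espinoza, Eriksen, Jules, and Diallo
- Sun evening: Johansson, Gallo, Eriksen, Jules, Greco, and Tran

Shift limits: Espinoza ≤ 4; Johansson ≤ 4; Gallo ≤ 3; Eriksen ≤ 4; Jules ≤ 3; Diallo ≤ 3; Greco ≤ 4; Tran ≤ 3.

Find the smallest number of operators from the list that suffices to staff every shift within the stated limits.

19 slots to fill and no one can take more than 4, so at least ⌈19/4⌉ = 5 operators are needed.
No set of 5 operators can cover every shift (each such set leaves at least one shift with no one available or exceeds a cap).
Espinoza, Johansson, Gallo, Eriksen, Jules, and Diallo alone can cover everything: Thu morning→Espinoza, Thu afternoon→Eriksen+Jules, Thu evening→Johansson, Fri morning→Espinoza, Fri afternoon→Jules+Diallo, Fri evening→Gallo+Jules, Sat morning→Espinoza+Eriksen, Sat afternoon→Johansson+Eriksen, Sat evening→Johansson+Gallo, Sun morning→Gallo, Sun afternoon→Espinoza+Eriksen, Sun evening→Johansson.

6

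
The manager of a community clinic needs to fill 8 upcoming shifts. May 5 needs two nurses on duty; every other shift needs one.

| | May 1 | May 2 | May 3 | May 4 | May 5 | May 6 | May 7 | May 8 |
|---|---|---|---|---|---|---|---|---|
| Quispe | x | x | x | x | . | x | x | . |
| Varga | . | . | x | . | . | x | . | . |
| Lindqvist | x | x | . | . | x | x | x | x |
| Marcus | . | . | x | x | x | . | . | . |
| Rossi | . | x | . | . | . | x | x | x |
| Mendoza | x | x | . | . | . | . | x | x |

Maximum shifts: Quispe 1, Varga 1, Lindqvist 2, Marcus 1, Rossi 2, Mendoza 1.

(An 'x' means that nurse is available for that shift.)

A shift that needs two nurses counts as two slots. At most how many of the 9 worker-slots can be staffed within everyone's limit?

Total capacity across all nurses is 1+1+2+1+2+1 = 8, and 9 slots are needed, so at most 8 can be filled.
An assignment achieving 8: May 1→Lindqvist, May 2→Rossi, May 3→Varga, May 4→Quispe, May 5→Lindqvist+Marcus, May 7→Mendoza, May 8→Rossi.
Loads: Quispe 1/1, Varga 1/1, Lindqvist 2/2, Marcus 1/1, Rossi 2/2, Mendoza 1/1.

8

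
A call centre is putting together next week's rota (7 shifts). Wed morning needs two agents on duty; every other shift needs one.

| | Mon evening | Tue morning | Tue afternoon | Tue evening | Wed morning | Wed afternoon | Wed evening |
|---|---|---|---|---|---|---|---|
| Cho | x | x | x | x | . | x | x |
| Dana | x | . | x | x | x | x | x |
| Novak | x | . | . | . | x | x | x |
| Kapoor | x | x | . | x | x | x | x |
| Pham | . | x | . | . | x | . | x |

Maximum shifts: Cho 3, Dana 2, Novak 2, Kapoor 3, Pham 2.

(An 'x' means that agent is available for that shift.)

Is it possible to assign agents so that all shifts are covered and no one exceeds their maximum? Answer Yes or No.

One valid schedule: Mon evening→Dana, Tue morning→Cho, Tue afternoon→Cho, Tue evening→Cho, Wed morning→Novak+Kapoor, Wed afternoon→Dana, Wed evening→Novak.
Loads: Cho 3/3, Dana 2/2, Novak 2/2, Kapoor 1/3, Pham 0/2 — all within limits.

Yes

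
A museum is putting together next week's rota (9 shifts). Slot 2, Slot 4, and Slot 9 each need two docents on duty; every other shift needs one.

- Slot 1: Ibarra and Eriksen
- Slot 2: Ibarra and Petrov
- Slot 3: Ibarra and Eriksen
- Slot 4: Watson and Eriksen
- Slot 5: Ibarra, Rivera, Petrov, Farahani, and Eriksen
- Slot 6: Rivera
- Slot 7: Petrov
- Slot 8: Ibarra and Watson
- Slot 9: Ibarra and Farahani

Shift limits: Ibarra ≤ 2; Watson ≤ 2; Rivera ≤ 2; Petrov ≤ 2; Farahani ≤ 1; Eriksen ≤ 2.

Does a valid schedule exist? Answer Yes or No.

No

Shifts {Slot 1, Slot 2, Slot 3, Slot 4, Slot 9} need 8 worker-slots in total, but the docents available for any of those shifts (Ibarra, Watson, Petrov, Farahani, and Eriksen) can supply at most 7 among them. So no valid schedule exists.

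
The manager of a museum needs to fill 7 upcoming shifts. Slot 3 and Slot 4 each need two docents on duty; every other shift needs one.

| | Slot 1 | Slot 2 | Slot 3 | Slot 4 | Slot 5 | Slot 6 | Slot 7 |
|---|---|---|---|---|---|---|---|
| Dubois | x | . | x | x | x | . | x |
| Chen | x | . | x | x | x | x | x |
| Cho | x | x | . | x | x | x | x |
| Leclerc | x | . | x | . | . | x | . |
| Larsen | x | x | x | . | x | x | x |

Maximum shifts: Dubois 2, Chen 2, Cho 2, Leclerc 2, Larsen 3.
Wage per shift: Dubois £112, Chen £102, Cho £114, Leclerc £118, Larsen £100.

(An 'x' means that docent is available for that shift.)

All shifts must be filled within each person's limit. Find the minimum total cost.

Picking the cheapest available docent for each shift independently would cost £916, but that ignores the shift limits.
An optimal schedule: Slot 1→Cho, Slot 2→Larsen, Slot 3→Chen+Dubois, Slot 4→Chen+Dubois, Slot 5→Larsen, Slot 6→Larsen, Slot 7→Cho.
Total: 114 + 100 + 102 + 112 + 102 + 112 + 100 + 100 + 114 = £956.

£956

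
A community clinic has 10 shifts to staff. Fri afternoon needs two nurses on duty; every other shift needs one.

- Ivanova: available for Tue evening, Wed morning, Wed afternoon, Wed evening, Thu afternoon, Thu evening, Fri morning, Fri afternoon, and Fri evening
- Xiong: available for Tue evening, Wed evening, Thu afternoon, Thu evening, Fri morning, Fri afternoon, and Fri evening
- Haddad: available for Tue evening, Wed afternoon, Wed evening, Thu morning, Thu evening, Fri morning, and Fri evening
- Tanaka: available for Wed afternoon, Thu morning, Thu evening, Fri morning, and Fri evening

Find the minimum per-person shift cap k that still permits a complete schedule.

With 4 nurses and 11 worker-slots to fill, someone must work at least ⌈11/4⌉ = 3 shifts, so k ≥ 3.
k = 3 works: Tue evening→Xiong, Wed morning→Ivanova, Wed afternoon→Haddad, Wed evening→Xiong, Thu morning→Haddad, Thu afternoon→Ivanova, Thu evening→Haddad, Fri morning→Tanaka, Fri afternoon→Ivanova+Xiong, Fri evening→Tanaka.
Loads: Ivanova 3, Xiong 3, Haddad 3, Tanaka 2 — all ≤ 3.

3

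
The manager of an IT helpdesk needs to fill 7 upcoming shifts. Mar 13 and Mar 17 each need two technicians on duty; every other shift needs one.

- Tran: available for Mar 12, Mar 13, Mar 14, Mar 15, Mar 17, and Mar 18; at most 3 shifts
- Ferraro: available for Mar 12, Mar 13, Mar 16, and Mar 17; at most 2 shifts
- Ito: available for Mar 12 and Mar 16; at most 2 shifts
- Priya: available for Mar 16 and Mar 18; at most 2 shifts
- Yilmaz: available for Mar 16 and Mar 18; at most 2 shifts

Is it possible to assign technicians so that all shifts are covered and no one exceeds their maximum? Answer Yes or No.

No

Total capacity is 11 and 9 slots are needed, so capacity alone doesn't rule it out.
Shifts {Mar 13, Mar 14, Mar 15, Mar 17} need 6 worker-slots in total, but the technicians available for any of those shifts (Tran and Ferraro) can supply at most 5 among them. So no valid schedule exists.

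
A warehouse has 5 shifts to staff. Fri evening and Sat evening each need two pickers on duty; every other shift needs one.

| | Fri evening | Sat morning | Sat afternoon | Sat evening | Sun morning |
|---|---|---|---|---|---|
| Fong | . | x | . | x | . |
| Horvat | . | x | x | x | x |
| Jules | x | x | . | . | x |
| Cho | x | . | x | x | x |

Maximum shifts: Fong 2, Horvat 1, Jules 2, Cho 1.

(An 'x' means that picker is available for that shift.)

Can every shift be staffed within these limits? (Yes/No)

No

Shifts {Fri evening, Sat afternoon, Sat evening} need 5 worker-slots in total, but the pickers available for any of those shifts (Fong, Horvat, Jules, and Cho) can supply at most 4 among them. So no valid schedule exists.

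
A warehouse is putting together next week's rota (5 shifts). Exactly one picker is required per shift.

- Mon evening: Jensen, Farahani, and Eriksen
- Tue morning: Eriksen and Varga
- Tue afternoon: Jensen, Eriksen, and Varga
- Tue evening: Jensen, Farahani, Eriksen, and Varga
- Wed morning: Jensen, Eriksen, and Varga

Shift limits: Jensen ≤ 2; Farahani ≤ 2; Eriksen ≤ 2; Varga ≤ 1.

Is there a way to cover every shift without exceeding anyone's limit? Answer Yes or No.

Yes

One valid schedule: Mon evening→Jensen, Tue morning→Eriksen, Tue afternoon→Jensen, Tue evening→Farahani, Wed morning→Eriksen.
Loads: Jensen 2/2, Farahani 1/2, Eriksen 2/2, Varga 0/1 — all within limits.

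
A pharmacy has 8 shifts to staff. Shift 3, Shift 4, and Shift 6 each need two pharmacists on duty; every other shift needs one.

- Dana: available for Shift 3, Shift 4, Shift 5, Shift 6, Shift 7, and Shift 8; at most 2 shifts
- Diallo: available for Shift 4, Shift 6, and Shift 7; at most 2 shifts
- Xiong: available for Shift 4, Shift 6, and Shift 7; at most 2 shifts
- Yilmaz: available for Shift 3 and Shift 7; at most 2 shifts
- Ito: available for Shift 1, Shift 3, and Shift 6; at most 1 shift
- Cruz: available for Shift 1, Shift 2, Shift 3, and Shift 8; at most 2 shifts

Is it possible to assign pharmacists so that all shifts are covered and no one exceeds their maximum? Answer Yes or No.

Yes

Shift 2 can only be covered by Cruz, so that assignment is forced.
Shift 5 can only be covered by Dana, so that assignment is forced.
One valid schedule: Shift 1→Ito, Shift 2→Cruz, Shift 3→Yilmaz+Cruz, Shift 4→Diallo+Xiong, Shift 5→Dana, Shift 6→Diallo+Xiong, Shift 7→Yilmaz, Shift 8→Dana.
Loads: Dana 2/2, Diallo 2/2, Xiong 2/2, Yilmaz 2/2, Ito 1/1, Cruz 2/2 — all within limits.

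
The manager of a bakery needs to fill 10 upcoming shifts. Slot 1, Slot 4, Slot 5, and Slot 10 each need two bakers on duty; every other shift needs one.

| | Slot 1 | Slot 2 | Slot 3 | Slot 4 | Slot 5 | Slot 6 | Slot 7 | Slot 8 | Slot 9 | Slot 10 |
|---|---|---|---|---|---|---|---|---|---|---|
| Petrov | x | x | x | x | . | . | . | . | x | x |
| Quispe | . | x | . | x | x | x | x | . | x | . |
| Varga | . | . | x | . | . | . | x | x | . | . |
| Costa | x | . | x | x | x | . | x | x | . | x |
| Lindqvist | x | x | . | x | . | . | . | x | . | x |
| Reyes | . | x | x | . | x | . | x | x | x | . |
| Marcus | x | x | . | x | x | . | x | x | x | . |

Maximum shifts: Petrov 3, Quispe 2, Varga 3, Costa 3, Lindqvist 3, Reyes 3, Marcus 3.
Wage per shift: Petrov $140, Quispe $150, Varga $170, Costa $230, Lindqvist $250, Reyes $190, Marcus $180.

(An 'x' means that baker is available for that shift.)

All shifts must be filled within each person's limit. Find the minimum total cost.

Slot 6 can only be covered by Quispe, so that assignment is forced.
Picking the cheapest available baker for each shift independently would cost $2200, but that ignores the shift limits.
An optimal schedule: Slot 1→Petrov+Marcus, Slot 2→Reyes, Slot 3→Varga, Slot 4→Quispe+Marcus, Slot 5→Marcus+Reyes, Slot 6→Quispe, Slot 7→Varga, Slot 8→Varga, Slot 9→Petrov, Slot 10→Petrov+Costa.
Total: 140 + 180 + 190 + 170 + 150 + 180 + 180 + 190 + 150 + 170 + 170 + 140 + 140 + 230 = $2380.

$2380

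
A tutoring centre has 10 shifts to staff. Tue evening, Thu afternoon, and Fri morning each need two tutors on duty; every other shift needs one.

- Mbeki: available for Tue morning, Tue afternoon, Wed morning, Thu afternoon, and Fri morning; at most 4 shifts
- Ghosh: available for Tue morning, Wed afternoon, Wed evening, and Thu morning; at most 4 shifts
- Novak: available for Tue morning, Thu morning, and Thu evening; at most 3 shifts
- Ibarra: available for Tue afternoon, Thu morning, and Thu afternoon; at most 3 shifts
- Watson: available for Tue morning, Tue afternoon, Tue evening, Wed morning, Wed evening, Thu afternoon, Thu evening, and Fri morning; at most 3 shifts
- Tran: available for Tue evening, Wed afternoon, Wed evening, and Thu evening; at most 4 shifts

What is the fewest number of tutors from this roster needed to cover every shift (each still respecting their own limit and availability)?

13 slots to fill and no one can take more than 4, so at least ⌈13/4⌉ = 4 tutors are needed.
Mbeki, Ghosh, Watson, and Tran alone can cover everything: Tue morning→Ghosh, Tue afternoon→Mbeki, Tue evening→Watson+Tran, Wed morning→Mbeki, Wed afternoon→Ghosh, Wed evening→Ghosh, Thu morning→Ghosh, Thu afternoon→Mbeki+Watson, Thu evening→Tran, Fri morning→Mbeki+Watson.

4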